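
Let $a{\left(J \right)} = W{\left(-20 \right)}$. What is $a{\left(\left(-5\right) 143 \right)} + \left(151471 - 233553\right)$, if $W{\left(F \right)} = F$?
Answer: $-82102$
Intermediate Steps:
$a{\left(J \right)} = -20$
$a{\left(\left(-5\right) 143 \right)} + \left(151471 - 233553\right) = -20 + \left(151471 - 233553\right) = -20 - 82082 = -82102$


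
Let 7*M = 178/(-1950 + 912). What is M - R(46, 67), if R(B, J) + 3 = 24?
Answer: -76382/3633 ≈ -21.025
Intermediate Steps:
R(B, J) = 21 (R(B, J) = -3 + 24 = 21)
M = -89/3633 (M = (178/(-1950 + 912))/7 = (178/(-1038))/7 = (178*(-1/1038))/7 = (⅐)*(-89/519) = -89/3633 ≈ -0.024498)
M - R(46, 67) = -89/3633 - 1*21 = -89/3633 - 21 = -76382/3633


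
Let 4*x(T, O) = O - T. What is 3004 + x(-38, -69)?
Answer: 11985/4 ≈ 2996.3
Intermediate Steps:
x(T, O) = -T/4 + O/4 (x(T, O) = (O - T)/4 = -T/4 + O/4)
3004 + x(-38, -69) = 3004 + (-¼*(-38) + (¼)*(-69)) = 3004 + (19/2 - 69/4) = 3004 - 31/4 = 11985/4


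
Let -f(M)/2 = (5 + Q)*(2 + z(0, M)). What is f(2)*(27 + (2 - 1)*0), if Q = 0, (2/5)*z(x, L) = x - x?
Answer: -540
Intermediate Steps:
z(x, L) = 0 (z(x, L) = 5*(x - x)/2 = (5/2)*0 = 0)
f(M) = -20 (f(M) = -2*(5 + 0)*(2 + 0) = -10*2 = -2*10 = -20)
f(2)*(27 + (2 - 1)*0) = -20*(27 + (2 - 1)*0) = -20*(27 + 1*0) = -20*(27 + 0) = -20*27 = -540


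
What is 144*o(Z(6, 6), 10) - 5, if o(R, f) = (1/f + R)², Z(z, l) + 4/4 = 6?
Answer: 93511/25 ≈ 3740.4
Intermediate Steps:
Z(z, l) = 5 (Z(z, l) = -1 + 6 = 5)
o(R, f) = (R + 1/f)²
144*o(Z(6, 6), 10) - 5 = 144*((1 + 5*10)²/10²) - 5 = 144*((1 + 50)²/100) - 5 = 144*((1/100)*51²) - 5 = 144*((1/100)*2601) - 5 = 144*(2601/100) - 5 = 93636/25 - 5 = 93511/25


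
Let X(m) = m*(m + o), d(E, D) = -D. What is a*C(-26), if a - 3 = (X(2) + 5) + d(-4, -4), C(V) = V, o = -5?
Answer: -156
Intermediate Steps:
X(m) = m*(-5 + m) (X(m) = m*(m - 5) = m*(-5 + m))
a = 6 (a = 3 + ((2*(-5 + 2) + 5) - 1*(-4)) = 3 + ((2*(-3) + 5) + 4) = 3 + ((-6 + 5) + 4) = 3 + (-1 + 4) = 3 + 3 = 6)
a*C(-26) = 6*(-26) = -156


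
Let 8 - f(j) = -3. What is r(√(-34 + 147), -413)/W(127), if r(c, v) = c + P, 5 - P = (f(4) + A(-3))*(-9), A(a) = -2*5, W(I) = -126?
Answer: -⅑ - √113/126 ≈ -0.19548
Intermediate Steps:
f(j) = 11 (f(j) = 8 - 1*(-3) = 8 + 3 = 11)
A(a) = -10
P = 14 (P = 5 - (11 - 10)*(-9) = 5 - (-9) = 5 - 1*(-9) = 5 + 9 = 14)
r(c, v) = 14 + c (r(c, v) = c + 14 = 14 + c)
r(√(-34 + 147), -413)/W(127) = (14 + √(-34 + 147))/(-126) = (14 + √113)*(-1/126) = -⅑ - √113/126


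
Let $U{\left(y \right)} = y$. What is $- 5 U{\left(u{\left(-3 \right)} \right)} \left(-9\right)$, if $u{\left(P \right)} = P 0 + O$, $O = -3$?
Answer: $-135$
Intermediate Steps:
$u{\left(P \right)} = -3$ ($u{\left(P \right)} = P 0 - 3 = 0 - 3 = -3$)
$- 5 U{\left(u{\left(-3 \right)} \right)} \left(-9\right) = \left(-5\right) \left(-3\right) \left(-9\right) = 15 \left(-9\right) = -135$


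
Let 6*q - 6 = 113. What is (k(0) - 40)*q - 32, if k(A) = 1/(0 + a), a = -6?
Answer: -29831/36 ≈ -828.64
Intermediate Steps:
q = 119/6 (q = 1 + (1/6)*113 = 1 + 113/6 = 119/6 ≈ 19.833)
k(A) = -1/6 (k(A) = 1/(0 - 6) = 1/(-6) = -1/6)
(k(0) - 40)*q - 32 = (-1/6 - 40)*(119/6) - 32 = -241/6*119/6 - 32 = -28679/36 - 32 = -29831/36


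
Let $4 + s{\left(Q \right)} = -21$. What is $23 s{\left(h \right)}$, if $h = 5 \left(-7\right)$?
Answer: $-575$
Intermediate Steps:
$h = -35$
$s{\left(Q \right)} = -25$ ($s{\left(Q \right)} = -4 - 21 = -25$)
$23 s{\left(h \right)} = 23 \left(-25\right) = -575$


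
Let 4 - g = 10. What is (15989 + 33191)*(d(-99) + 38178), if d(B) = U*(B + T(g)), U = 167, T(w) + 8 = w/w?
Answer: 1007009680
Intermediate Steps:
g = -6 (g = 4 - 1*10 = 4 - 10 = -6)
T(w) = -7 (T(w) = -8 + w/w = -8 + 1 = -7)
d(B) = -1169 + 167*B (d(B) = 167*(B - 7) = 167*(-7 + B) = -1169 + 167*B)
(15989 + 33191)*(d(-99) + 38178) = (15989 + 33191)*((-1169 + 167*(-99)) + 38178) = 49180*((-1169 - 16533) + 38178) = 49180*(-17702 + 38178) = 49180*20476 = 1007009680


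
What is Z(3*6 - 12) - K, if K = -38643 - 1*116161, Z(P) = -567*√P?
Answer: 154804 - 567*√6 ≈ 1.5342e+5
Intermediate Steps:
K = -154804 (K = -38643 - 116161 = -154804)
Z(3*6 - 12) - K = -567*√(3*6 - 12) - 1*(-154804) = -567*√(18 - 12) + 154804 = -567*√6 + 154804 = 154804 - 567*√6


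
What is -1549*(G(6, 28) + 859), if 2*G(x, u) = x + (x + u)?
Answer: -1361571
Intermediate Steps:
G(x, u) = x + u/2 (G(x, u) = (x + (x + u))/2 = (x + (u + x))/2 = (u + 2*x)/2 = x + u/2)
-1549*(G(6, 28) + 859) = -1549*((6 + (½)*28) + 859) = -1549*((6 + 14) + 859) = -1549*(20 + 859) = -1549*879 = -1361571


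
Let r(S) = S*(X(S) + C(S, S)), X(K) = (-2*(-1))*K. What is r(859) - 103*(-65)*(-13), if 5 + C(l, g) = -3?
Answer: 1381855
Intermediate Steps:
C(l, g) = -8 (C(l, g) = -5 - 3 = -8)
X(K) = 2*K
r(S) = S*(-8 + 2*S) (r(S) = S*(2*S - 8) = S*(-8 + 2*S))
r(859) - 103*(-65)*(-13) = 2*859*(-4 + 859) - 103*(-65)*(-13) = 2*859*855 + 6695*(-13) = 1468890 - 87035 = 1381855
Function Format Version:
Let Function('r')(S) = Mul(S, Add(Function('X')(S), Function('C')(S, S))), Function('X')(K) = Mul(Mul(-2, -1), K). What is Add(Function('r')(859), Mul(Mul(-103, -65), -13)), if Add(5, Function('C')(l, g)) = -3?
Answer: 1381855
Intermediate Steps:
Function('C')(l, g) = -8 (Function('C')(l, g) = Add(-5, -3) = -8)
Function('X')(K) = Mul(2, K)
Function('r')(S) = Mul(S, Add(-8, Mul(2, S))) (Function('r')(S) = Mul(S, Add(Mul(2, S), -8)) = Mul(S, Add(-8, Mul(2, S))))
Add(Function('r')(859), Mul(Mul(-103, -65), -13)) = Add(Mul(2, 859, Add(-4, 859)), Mul(Mul(-103, -65), -13)) = Add(Mul(2, 859, 855), Mul(6695, -13)) = Add(1468890, -87035) = 1381855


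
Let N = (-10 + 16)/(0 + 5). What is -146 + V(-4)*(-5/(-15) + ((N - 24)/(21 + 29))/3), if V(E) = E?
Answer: -55022/375 ≈ -146.73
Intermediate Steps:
N = 6/5 ≈ 1.2000
-146 + V(-4)*(-5/(-15) + ((N - 24)/(21 + 29))/3) = -146 - 4*(-5/(-15) + ((6/5 - 24)/(21 + 29))/3) = -146 - 4*(-5*(-1/15) - 114/5/50*(1/3)) = -146 - 4*(1/3 - 114/5*1/50*(1/3)) = -146 - 4*(1/3 - 57/125*1/3) = -146 - 4*(1/3 - 19/125) = -146 - 4*68/375 = -146 - 272/375 = -55022/375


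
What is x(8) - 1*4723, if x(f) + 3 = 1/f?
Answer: -37807/8 ≈ -4725.9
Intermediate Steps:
x(f) = -3 + 1/f
x(8) - 1*4723 = (-3 + 1/8) - 1*4723 = (-3 + ⅛) - 4723 = -23/8 - 4723 = -37807/8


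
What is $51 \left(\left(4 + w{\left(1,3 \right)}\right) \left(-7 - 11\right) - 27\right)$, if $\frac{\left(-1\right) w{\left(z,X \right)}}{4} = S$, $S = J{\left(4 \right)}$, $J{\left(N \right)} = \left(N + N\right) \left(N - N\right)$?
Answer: $-5049$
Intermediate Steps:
$J{\left(N \right)} = 0$ ($J{\left(N \right)} = 2 N 0 = 0$)
$S = 0$
$w{\left(z,X \right)} = 0$ ($w{\left(z,X \right)} = \left(-4\right) 0 = 0$)
$51 \left(\left(4 + w{\left(1,3 \right)}\right) \left(-7 - 11\right) - 27\right) = 51 \left(\left(4 + 0\right) \left(-7 - 11\right) - 27\right) = 51 \left(4 \left(-18\right) - 27\right) = 51 \left(-72 - 27\right) = 51 \left(-99\right) = -5049$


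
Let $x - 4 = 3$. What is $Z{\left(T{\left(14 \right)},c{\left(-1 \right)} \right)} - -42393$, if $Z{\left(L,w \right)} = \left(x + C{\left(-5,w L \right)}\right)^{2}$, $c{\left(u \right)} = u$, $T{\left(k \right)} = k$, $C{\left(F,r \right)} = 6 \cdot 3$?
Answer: $43018$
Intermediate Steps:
$x = 7$ ($x = 4 + 3 = 7$)
$C{\left(F,r \right)} = 18$
$Z{\left(L,w \right)} = 625$ ($Z{\left(L,w \right)} = \left(7 + 18\right)^{2} = 25^{2} = 625$)
$Z{\left(T{\left(14 \right)},c{\left(-1 \right)} \right)} - -42393 = 625 - -42393 = 625 + 42393 = 43018$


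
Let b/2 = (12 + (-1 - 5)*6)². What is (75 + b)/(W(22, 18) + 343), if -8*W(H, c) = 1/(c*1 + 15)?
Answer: 323928/90551 ≈ 3.5773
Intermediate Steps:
W(H, c) = -1/(8*(15 + c)) (W(H, c) = -1/(8*(c*1 + 15)) = -1/(8*(c + 15)) = -1/(8*(15 + c)))
b = 1152 (b = 2*(12 + (-1 - 5)*6)² = 2*(12 - 6*6)² = 2*(12 - 36)² = 2*(-24)² = 2*576 = 1152)
(75 + b)/(W(22, 18) + 343) = (75 + 1152)/(-1/(120 + 8*18) + 343) = 1227/(-1/(120 + 144) + 343) = 1227/(-1/264 + 343) = 1227/(90551/264) = 1227*(264/90551) = 323928/90551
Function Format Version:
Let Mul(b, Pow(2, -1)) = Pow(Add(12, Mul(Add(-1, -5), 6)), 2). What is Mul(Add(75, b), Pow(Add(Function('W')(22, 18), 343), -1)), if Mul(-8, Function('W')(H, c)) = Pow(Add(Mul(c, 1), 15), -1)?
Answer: Rational(323928, 90551) ≈ 3.5773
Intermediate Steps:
Function('W')(H, c) = Mul(Rational(-1, 8), Pow(Add(15, c), -1)) (Function('W')(H, c) = Mul(Rational(-1, 8), Pow(Add(Mul(c, 1), 15), -1)) = Mul(Rational(-1, 8), Pow(Add(c, 15), -1)) = Mul(Rational(-1, 8), Pow(Add(15, c), -1)))
b = 1152 (b = Mul(2, Pow(Add(12, Mul(Add(-1, -5), 6)), 2)) = Mul(2, Pow(Add(12, Mul(-6, 6)), 2)) = Mul(2, Pow(Add(12, -36), 2)) = Mul(2, Pow(-24, 2)) = Mul(2, 576) = 1152)
Mul(Add(75, b), Pow(Add(Function('W')(22, 18), 343), -1)) = Mul(Add(75, 1152), Pow(Add(Mul(-1, Pow(Add(120, Mul(8, 18)), -1)), 343), -1)) = Mul(1227, Pow(Add(Mul(-1, Pow(Add(120, 144), -1)), 343), -1)) = Mul(1227, Pow(Add(Mul(-1, Pow(264, -1)), 343), -1)) = Mul(1227, Pow(Add(Mul(-1, Rational(1, 264)), 343), -1)) = Mul(1227, Pow(Add(Rational(-1, 264), 343), -1)) = Mul(1227, Pow(Rational(90551, 264), -1)) = Mul(1227, Rational(264, 90551)) = Rational(323928, 90551)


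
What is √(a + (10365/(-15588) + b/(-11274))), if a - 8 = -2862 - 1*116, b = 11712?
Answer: I*√70816974917241957/4881642 ≈ 54.513*I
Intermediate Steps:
a = -2970 (a = 8 + (-2862 - 1*116) = 8 + (-2862 - 116) = 8 - 2978 = -2970)
√(a + (10365/(-15588) + b/(-11274))) = √(-2970 + (10365/(-15588) + 11712/(-11274))) = √(-2970 + (10365*(-1/15588) + 11712*(-1/11274))) = √(-2970 + (-3455/5196 - 1952/1879)) = √(-2970 - 16634537/9763284) = √(-29013588017/9763284) = I*√70816974917241957/4881642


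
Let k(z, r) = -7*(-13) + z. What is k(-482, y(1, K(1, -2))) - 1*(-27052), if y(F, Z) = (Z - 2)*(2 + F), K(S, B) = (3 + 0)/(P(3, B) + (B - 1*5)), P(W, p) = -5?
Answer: 26661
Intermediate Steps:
K(S, B) = 3/(-10 + B) (K(S, B) = (3 + 0)/(-5 + (B - 1*5)) = 3/(-5 + (B - 5)) = 3/(-5 + (-5 + B)) = 3/(-10 + B))
y(F, Z) = (-2 + Z)*(2 + F)
k(z, r) = 91 + z
k(-482, y(1, K(1, -2))) - 1*(-27052) = (91 - 482) - 1*(-27052) = -391 + 27052 = 26661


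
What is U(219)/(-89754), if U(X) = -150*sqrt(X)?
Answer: 25*sqrt(219)/14959 ≈ 0.024732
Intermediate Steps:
U(219)/(-89754) = -150*sqrt(219)/(-89754) = -150*sqrt(219)*(-1/89754) = 25*sqrt(219)/14959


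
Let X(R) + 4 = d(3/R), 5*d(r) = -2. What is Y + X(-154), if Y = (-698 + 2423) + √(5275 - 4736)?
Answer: 8603/5 + 7*√11 ≈ 1743.8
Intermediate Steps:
d(r) = -⅖ (d(r) = (⅕)*(-2) = -⅖)
X(R) = -22/5 (X(R) = -4 - ⅖ = -22/5)
Y = 1725 + 7*√11 (Y = 1725 + √539 = 1725 + 7*√11 ≈ 1748.2)
Y + X(-154) = (1725 + 7*√11) - 22/5 = 8603/5 + 7*√11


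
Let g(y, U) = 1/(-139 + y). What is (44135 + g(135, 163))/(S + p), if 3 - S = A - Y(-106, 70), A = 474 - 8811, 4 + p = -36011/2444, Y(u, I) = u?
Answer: 107865329/20078109 ≈ 5.3723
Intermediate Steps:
p = -45787/2444 (p = -4 - 36011/2444 = -45787/2444 ≈ -18.734)
A = -8337
S = 8234 (S = 3 - (-8337 - 1*(-106)) = 3 - (-8337 + 106) = 3 - 1*(-8231) = 3 + 8231 = 8234)
(44135 + g(135, 163))/(S + p) = (44135 + 1/(-139 + 135))/(8234 - 45787/2444) = (44135 + 1/(-4))/(20078109/2444) = (44135 - 1/4)*(2444/20078109) = (176539/4)*(2444/20078109) = 107865329/20078109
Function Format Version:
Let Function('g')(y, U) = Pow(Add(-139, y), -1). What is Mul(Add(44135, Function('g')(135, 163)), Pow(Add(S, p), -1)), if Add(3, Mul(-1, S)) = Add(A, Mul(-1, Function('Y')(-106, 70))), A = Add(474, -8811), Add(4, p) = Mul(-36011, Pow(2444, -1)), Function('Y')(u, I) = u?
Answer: Rational(107865329, 20078109) ≈ 5.3723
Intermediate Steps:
p = Rational(-45787, 2444) (p = Add(-4, Mul(-36011, Pow(2444, -1))) = Add(-4, Mul(-36011, Rational(1, 2444))) = Add(-4, Rational(-36011, 2444)) = Rational(-45787, 2444) ≈ -18.734)
A = -8337
S = 8234 (S = Add(3, Mul(-1, Add(-8337, Mul(-1, -106)))) = Add(3, Mul(-1, Add(-8337, 106))) = Add(3, Mul(-1, -8231)) = Add(3, 8231) = 8234)
Mul(Add(44135, Function('g')(135, 163)), Pow(Add(S, p), -1)) = Mul(Add(44135, Pow(Add(-139, 135), -1)), Pow(Add(8234, Rational(-45787, 2444)), -1)) = Mul(Add(44135, Pow(-4, -1)), Pow(Rational(20078109, 2444), -1)) = Mul(Add(44135, Rational(-1, 4)), Rational(2444, 20078109)) = Mul(Rational(176539, 4), Rational(2444, 20078109)) = Rational(107865329, 20078109)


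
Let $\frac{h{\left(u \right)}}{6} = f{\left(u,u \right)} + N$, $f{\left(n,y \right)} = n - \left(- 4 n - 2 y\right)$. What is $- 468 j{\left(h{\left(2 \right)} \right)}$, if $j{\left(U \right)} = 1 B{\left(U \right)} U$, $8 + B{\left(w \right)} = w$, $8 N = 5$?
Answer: $- \frac{13100373}{4} \approx -3.2751 \cdot 10^{6}$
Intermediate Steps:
$N = \frac{5}{8}$ ($N = \frac{1}{8} \cdot 5 = \frac{5}{8} \approx 0.625$)
$B{\left(w \right)} = -8 + w$
$f{\left(n,y \right)} = 2 y + 5 n$ ($f{\left(n,y \right)} = n + \left(2 y + 4 n\right) = 2 y + 5 n$)
$h{\left(u \right)} = \frac{15}{4} + 42 u$ ($h{\left(u \right)} = 6 \left(\left(2 u + 5 u\right) + \frac{5}{8}\right) = 6 \left(7 u + \frac{5}{8}\right) = 6 \left(\frac{5}{8} + 7 u\right) = \frac{15}{4} + 42 u$)
$j{\left(U \right)} = U \left(-8 + U\right)$ ($j{\left(U \right)} = 1 \left(-8 + U\right) U = \left(-8 + U\right) U = U \left(-8 + U\right)$)
$- 468 j{\left(h{\left(2 \right)} \right)} = - 468 \left(\frac{15}{4} + 42 \cdot 2\right) \left(-8 + \left(\frac{15}{4} + 42 \cdot 2\right)\right) = - 468 \left(\frac{15}{4} + 84\right) \left(-8 + \left(\frac{15}{4} + 84\right)\right) = - 468 \frac{351 \left(-8 + \frac{351}{4}\right)}{4} = - 468 \cdot \frac{351}{4} \cdot \frac{319}{4} = \left(-468\right) \frac{111969}{16} = - \frac{13100373}{4}$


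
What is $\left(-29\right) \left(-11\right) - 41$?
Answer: $278$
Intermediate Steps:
$\left(-29\right) \left(-11\right) - 41 = 319 - 41 = 278$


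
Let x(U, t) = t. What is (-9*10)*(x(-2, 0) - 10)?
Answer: 900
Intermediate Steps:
(-9*10)*(x(-2, 0) - 10) = (-9*10)*(0 - 10) = -90*(-10) = 900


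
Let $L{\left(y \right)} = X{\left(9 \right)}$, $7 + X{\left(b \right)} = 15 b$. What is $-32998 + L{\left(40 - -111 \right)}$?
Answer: $-32870$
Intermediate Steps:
$X{\left(b \right)} = -7 + 15 b$
$L{\left(y \right)} = 128$ ($L{\left(y \right)} = -7 + 15 \cdot 9 = -7 + 135 = 128$)
$-32998 + L{\left(40 - -111 \right)} = -32998 + 128 = -32870$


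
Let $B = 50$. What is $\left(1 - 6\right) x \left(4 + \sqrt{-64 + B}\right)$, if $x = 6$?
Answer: $-120 - 30 i \sqrt{14} \approx -120.0 - 112.25 i$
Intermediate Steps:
$\left(1 - 6\right) x \left(4 + \sqrt{-64 + B}\right) = \left(1 - 6\right) 6 \left(4 + \sqrt{-64 + 50}\right) = \left(-5\right) 6 \left(4 + \sqrt{-14}\right) = - 30 \left(4 + i \sqrt{14}\right) = -120 - 30 i \sqrt{14}$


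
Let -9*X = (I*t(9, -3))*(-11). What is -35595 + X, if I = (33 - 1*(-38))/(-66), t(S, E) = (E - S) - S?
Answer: -640213/18 ≈ -35567.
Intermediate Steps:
t(S, E) = E - 2*S
I = -71/66 (I = (33 + 38)*(-1/66) = 71*(-1/66) = -71/66 ≈ -1.0758)
X = 497/18 (X = -(-71*(-3 - 2*9)/66)*(-11)/9 = -(-71*(-3 - 18)/66)*(-11)/9 = -(-71/66*(-21))*(-11)/9 = -497*(-11)/198 = -⅑*(-497/2) = 497/18 ≈ 27.611)
-35595 + X = -35595 + 497/18 = -640213/18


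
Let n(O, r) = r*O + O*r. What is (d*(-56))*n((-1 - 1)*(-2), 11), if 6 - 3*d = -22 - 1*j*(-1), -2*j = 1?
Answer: -46816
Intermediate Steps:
j = -½ (j = -½*1 = -½ ≈ -0.50000)
n(O, r) = 2*O*r (n(O, r) = O*r + O*r = 2*O*r)
d = 19/2 (d = 2 - (-22 - 1*(-½)*(-1))/3 = 2 - (-22 - (-1)*(-1)/2)/3 = 2 - (-22 - 1*½)/3 = 2 - (-22 - ½)/3 = 2 - ⅓*(-45/2) = 2 + 15/2 = 19/2 ≈ 9.5000)
(d*(-56))*n((-1 - 1)*(-2), 11) = ((19/2)*(-56))*(2*((-1 - 1)*(-2))*11) = -1064*(-2*(-2))*11 = -1064*4*11 = -532*88 = -46816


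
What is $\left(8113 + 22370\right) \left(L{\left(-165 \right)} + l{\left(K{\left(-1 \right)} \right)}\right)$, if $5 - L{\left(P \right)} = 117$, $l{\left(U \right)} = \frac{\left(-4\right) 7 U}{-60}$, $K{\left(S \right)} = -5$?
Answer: $-3485223$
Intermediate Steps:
$l{\left(U \right)} = \frac{7 U}{15}$ ($l{\left(U \right)} = - 28 U \left(- \frac{1}{60}\right) = \frac{7 U}{15}$)
$L{\left(P \right)} = -112$ ($L{\left(P \right)} = 5 - 117 = -112$)
$\left(8113 + 22370\right) \left(L{\left(-165 \right)} + l{\left(K{\left(-1 \right)} \right)}\right) = \left(8113 + 22370\right) \left(-112 + \frac{7}{15} \left(-5\right)\right) = 30483 \left(-112 - \frac{7}{3}\right) = 30483 \left(- \frac{343}{3}\right) = -3485223$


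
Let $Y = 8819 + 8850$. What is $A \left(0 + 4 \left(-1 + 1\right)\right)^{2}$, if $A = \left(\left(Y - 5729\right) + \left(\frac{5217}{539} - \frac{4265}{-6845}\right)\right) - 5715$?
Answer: $0$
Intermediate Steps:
$Y = 17669$
$A = \frac{4600973315}{737891}$ ($A = \left(\left(17669 - 5729\right) + \left(\frac{5217}{539} - \frac{4265}{-6845}\right)\right) - 5715 = \left(11940 + \left(5217 \cdot \frac{1}{539} - - \frac{853}{1369}\right)\right) - 5715 = \left(11940 + \left(\frac{5217}{539} + \frac{853}{1369}\right)\right) - 5715 = \left(11940 + \frac{7601840}{737891}\right) - 5715 = \frac{8818020380}{737891} - 5715 = \frac{4600973315}{737891} \approx 6235.3$)
$A \left(0 + 4 \left(-1 + 1\right)\right)^{2} = \frac{4600973315 \left(0 + 4 \left(-1 + 1\right)\right)^{2}}{737891} = \frac{4600973315 \left(0 + 4 \cdot 0\right)^{2}}{737891} = \frac{4600973315 \left(0 + 0\right)^{2}}{737891} = \frac{4600973315 \cdot 0^{2}}{737891} = \frac{4600973315}{737891} \cdot 0 = 0$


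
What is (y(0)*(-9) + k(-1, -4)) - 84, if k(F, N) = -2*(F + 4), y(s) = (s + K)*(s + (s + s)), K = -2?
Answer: -90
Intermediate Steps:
y(s) = 3*s*(-2 + s) (y(s) = (s - 2)*(s + (s + s)) = (-2 + s)*(s + 2*s) = (-2 + s)*(3*s) = 3*s*(-2 + s))
k(F, N) = -8 - 2*F (k(F, N) = -2*(4 + F) = -8 - 2*F)
(y(0)*(-9) + k(-1, -4)) - 84 = ((3*0*(-2 + 0))*(-9) + (-8 - 2*(-1))) - 84 = ((3*0*(-2))*(-9) + (-8 + 2)) - 84 = (0*(-9) - 6) - 84 = (0 - 6) - 84 = -6 - 84 = -90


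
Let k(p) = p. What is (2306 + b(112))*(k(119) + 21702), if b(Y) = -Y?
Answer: 47875274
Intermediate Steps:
(2306 + b(112))*(k(119) + 21702) = (2306 - 1*112)*(119 + 21702) = (2306 - 112)*21821 = 2194*21821 = 47875274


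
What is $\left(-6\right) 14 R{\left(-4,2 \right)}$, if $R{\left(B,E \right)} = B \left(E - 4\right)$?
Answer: $-672$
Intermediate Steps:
$R{\left(B,E \right)} = B \left(-4 + E\right)$
$\left(-6\right) 14 R{\left(-4,2 \right)} = \left(-6\right) 14 \left(- 4 \left(-4 + 2\right)\right) = - 84 \left(\left(-4\right) \left(-2\right)\right) = \left(-84\right) 8 = -672$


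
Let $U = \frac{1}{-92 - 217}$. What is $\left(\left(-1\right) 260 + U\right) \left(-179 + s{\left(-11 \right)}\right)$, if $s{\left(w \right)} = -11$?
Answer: $\frac{15264790}{309} \approx 49401.0$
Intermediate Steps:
$U = - \frac{1}{309}$ ($U = \frac{1}{-92 - 217} = \frac{1}{-309} = - \frac{1}{309} \approx -0.0032362$)
$\left(\left(-1\right) 260 + U\right) \left(-179 + s{\left(-11 \right)}\right) = \left(\left(-1\right) 260 - \frac{1}{309}\right) \left(-179 - 11\right) = \left(-260 - \frac{1}{309}\right) \left(-190\right) = \left(- \frac{80341}{309}\right) \left(-190\right) = \frac{15264790}{309}$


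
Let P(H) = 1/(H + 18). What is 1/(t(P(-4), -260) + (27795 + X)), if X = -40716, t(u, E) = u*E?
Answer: -7/90577 ≈ -7.7282e-5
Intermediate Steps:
P(H) = 1/(18 + H)
t(u, E) = E*u
1/(t(P(-4), -260) + (27795 + X)) = 1/(-260/(18 - 4) + (27795 - 40716)) = 1/(-260/14 - 12921) = 1/(-260*1/14 - 12921) = 1/(-130/7 - 12921) = 1/(-90577/7) = -7/90577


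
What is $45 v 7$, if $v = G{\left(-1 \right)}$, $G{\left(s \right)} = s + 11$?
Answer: $3150$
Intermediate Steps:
$G{\left(s \right)} = 11 + s$
$v = 10$ ($v = 11 - 1 = 10$)
$45 v 7 = 45 \cdot 10 \cdot 7 = 450 \cdot 7 = 3150$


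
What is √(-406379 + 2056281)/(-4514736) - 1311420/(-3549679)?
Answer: 1311420/3549679 - √1649902/4514736 ≈ 0.36916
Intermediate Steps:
√(-406379 + 2056281)/(-4514736) - 1311420/(-3549679) = √1649902*(-1/4514736) - 1311420*(-1/3549679) = -√1649902/4514736 + 1311420/3549679 = 1311420/3549679 - √1649902/4514736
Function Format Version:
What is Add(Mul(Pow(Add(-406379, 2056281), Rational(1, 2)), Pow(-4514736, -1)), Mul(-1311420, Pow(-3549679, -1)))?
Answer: Add(Rational(1311420, 3549679), Mul(Rational(-1, 4514736), Pow(1649902, Rational(1, 2)))) ≈ 0.36916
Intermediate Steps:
Add(Mul(Pow(Add(-406379, 2056281), Rational(1, 2)), Pow(-4514736, -1)), Mul(-1311420, Pow(-3549679, -1))) = Add(Mul(Pow(1649902, Rational(1, 2)), Rational(-1, 4514736)), Mul(-1311420, Rational(-1, 3549679))) = Add(Mul(Rational(-1, 4514736), Pow(1649902, Rational(1, 2))), Rational(1311420, 3549679)) = Add(Rational(1311420, 3549679), Mul(Rational(-1, 4514736), Pow(1649902, Rational(1, 2))))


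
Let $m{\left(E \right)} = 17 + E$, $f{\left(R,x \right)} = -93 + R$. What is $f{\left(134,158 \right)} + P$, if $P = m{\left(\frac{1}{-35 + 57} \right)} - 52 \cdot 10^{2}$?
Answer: $- \frac{113123}{22} \approx -5142.0$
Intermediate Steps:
$P = - \frac{114025}{22}$ ($P = \left(17 + \frac{1}{-35 + 57}\right) - 52 \cdot 10^{2} = \left(17 + \frac{1}{22}\right) - 52 \cdot 100 = \left(17 + \frac{1}{22}\right) - 5200 = \frac{375}{22} - 5200 = - \frac{114025}{22} \approx -5183.0$)
$f{\left(134,158 \right)} + P = \left(-93 + 134\right) - \frac{114025}{22} = 41 - \frac{114025}{22} = - \frac{113123}{22}$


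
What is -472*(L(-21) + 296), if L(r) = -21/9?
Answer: -415832/3 ≈ -1.3861e+5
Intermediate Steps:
L(r) = -7/3 (L(r) = -21*⅑ = -7/3)
-472*(L(-21) + 296) = -472*(-7/3 + 296) = -472*881/3 = -415832/3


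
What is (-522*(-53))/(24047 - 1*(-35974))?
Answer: 3074/6669 ≈ 0.46094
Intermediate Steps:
(-522*(-53))/(24047 - 1*(-35974)) = 27666/(24047 + 35974) = 27666/60021 = 27666*(1/60021) = 3074/6669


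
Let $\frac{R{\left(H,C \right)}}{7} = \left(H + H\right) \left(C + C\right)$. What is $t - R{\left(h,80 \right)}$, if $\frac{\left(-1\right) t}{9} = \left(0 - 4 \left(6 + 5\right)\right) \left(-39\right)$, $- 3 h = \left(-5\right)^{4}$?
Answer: $\frac{1353668}{3} \approx 4.5122 \cdot 10^{5}$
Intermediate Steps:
$h = - \frac{625}{3}$ ($h = - \frac{\left(-5\right)^{4}}{3} = \left(- \frac{1}{3}\right) 625 = - \frac{625}{3} \approx -208.33$)
$R{\left(H,C \right)} = 28 C H$ ($R{\left(H,C \right)} = 7 \left(H + H\right) \left(C + C\right) = 7 \cdot 2 H 2 C = 7 \cdot 4 C H = 28 C H$)
$t = -15444$ ($t = - 9 \left(0 - 4 \left(6 + 5\right)\right) \left(-39\right) = - 9 \left(0 - 44\right) \left(-39\right) = - 9 \left(\left(-44\right) \left(-39\right)\right) = \left(-9\right) 1716 = -15444$)
$t - R{\left(h,80 \right)} = -15444 - 28 \cdot 80 \left(- \frac{625}{3}\right) = -15444 - - \frac{1400000}{3} = -15444 + \frac{1400000}{3} = \frac{1353668}{3}$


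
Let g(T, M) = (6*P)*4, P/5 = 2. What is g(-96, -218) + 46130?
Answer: 46370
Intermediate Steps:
P = 10 (P = 5*2 = 10)
g(T, M) = 240 (g(T, M) = (6*10)*4 = 60*4 = 240)
g(-96, -218) + 46130 = 240 + 46130 = 46370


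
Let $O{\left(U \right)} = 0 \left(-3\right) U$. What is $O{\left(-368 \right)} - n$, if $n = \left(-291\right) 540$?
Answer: $157140$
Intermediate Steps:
$n = -157140$
$O{\left(U \right)} = 0$ ($O{\left(U \right)} = 0 U = 0$)
$O{\left(-368 \right)} - n = 0 - -157140 = 0 + 157140 = 157140$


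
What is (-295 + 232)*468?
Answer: -29484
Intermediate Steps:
(-295 + 232)*468 = -63*468 = -29484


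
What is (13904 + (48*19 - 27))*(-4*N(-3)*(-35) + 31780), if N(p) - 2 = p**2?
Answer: 492769480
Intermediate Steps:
N(p) = 2 + p**2
(13904 + (48*19 - 27))*(-4*N(-3)*(-35) + 31780) = (13904 + (48*19 - 27))*(-4*(2 + (-3)**2)*(-35) + 31780) = (13904 + (912 - 27))*(-4*(2 + 9)*(-35) + 31780) = (13904 + 885)*(-4*11*(-35) + 31780) = 14789*(-44*(-35) + 31780) = 14789*(1540 + 31780) = 14789*33320 = 492769480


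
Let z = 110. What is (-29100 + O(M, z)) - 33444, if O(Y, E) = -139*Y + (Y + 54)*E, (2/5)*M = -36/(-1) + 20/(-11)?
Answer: -649904/11 ≈ -59082.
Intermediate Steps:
M = 940/11 (M = 5*(-36/(-1) + 20/(-11))/2 = 5*(-36*(-1) + 20*(-1/11))/2 = 5*(36 - 20/11)/2 = (5/2)*(376/11) = 940/11 ≈ 85.455)
O(Y, E) = -139*Y + E*(54 + Y) (O(Y, E) = -139*Y + (54 + Y)*E = -139*Y + E*(54 + Y))
(-29100 + O(M, z)) - 33444 = (-29100 + (-139*940/11 + 54*110 + 110*(940/11))) - 33444 = (-29100 + (-130660/11 + 5940 + 9400)) - 33444 = (-29100 + 38080/11) - 33444 = -282020/11 - 33444 = -649904/11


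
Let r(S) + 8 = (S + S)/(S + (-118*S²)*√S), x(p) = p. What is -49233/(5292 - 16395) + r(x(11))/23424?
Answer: 3561842441360303/803326688356416 - 649*√11/108528328608 ≈ 4.4339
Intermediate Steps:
r(S) = -8 + 2*S/(S - 118*S^(5/2)) (r(S) = -8 + (S + S)/(S + (-118*S²)*√S) = -8 + (2*S)/(S - 118*S^(5/2)) = -8 + 2*S/(S - 118*S^(5/2)))
-49233/(5292 - 16395) + r(x(11))/23424 = -49233/(5292 - 16395) + (2*(-57112*√11 + 3*11)/(-1*11 + 118*11^(5/2)))/23424 = -49233/(-11103) + (2*(-57112*√11 + 33)/(-11 + 118*(121*√11)))*(1/23424) = -49233*(-1/11103) + (2*(-57112*√11 + 33)/(-11 + 14278*√11))*(1/23424) = 16411/3701 + (2*(33 - 57112*√11)/(-11 + 14278*√11))*(1/23424) = 16411/3701 + (33 - 57112*√11)/(11712*(-11 + 14278*√11))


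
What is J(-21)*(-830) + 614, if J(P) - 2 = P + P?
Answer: 33814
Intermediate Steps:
J(P) = 2 + 2*P (J(P) = 2 + (P + P) = 2 + 2*P)
J(-21)*(-830) + 614 = (2 + 2*(-21))*(-830) + 614 = (2 - 42)*(-830) + 614 = -40*(-830) + 614 = 33200 + 614 = 33814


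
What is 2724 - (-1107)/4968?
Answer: 501257/184 ≈ 2724.2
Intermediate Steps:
2724 - (-1107)/4968 = 2724 - 1*(-41/184) = 2724 + 41/184 = 501257/184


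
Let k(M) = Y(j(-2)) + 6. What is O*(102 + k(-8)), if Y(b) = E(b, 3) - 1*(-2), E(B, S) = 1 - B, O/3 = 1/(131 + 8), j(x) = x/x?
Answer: 330/139 ≈ 2.3741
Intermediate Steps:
j(x) = 1
O = 3/139 (O = 3/(131 + 8) = 3/139 ≈ 0.021583)
Y(b) = 3 - b (Y(b) = (1 - b) - 1*(-2) = (1 - b) + 2 = 3 - b)
k(M) = 8 (k(M) = (3 - 1*1) + 6 = (3 - 1) + 6 = 2 + 6 = 8)
O*(102 + k(-8)) = 3*(102 + 8)/139 = (3/139)*110 = 330/139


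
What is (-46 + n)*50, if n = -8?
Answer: -2700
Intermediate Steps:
(-46 + n)*50 = (-46 - 8)*50 = -54*50 = -2700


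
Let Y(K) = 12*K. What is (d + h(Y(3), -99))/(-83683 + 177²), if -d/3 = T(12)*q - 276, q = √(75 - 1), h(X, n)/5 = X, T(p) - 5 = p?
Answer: -504/26177 + 51*√74/52354 ≈ -0.010874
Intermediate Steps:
T(p) = 5 + p
h(X, n) = 5*X
q = √74 ≈ 8.6023
d = 828 - 51*√74 (d = -3*((5 + 12)*√74 - 276) = -3*(17*√74 - 276) = -3*(-276 + 17*√74) = 828 - 51*√74 ≈ 389.28)
(d + h(Y(3), -99))/(-83683 + 177²) = ((828 - 51*√74) + 5*(12*3))/(-83683 + 177²) = ((828 - 51*√74) + 5*36)/(-83683 + 31329) = ((828 - 51*√74) + 180)/(-52354) = (1008 - 51*√74)*(-1/52354) = -504/26177 + 51*√74/52354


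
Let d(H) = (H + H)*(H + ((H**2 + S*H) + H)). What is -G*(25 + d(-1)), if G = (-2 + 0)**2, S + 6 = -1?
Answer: -52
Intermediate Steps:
S = -7 (S = -6 - 1 = -7)
G = 4 (G = (-2)**2 = 4)
d(H) = 2*H*(H**2 - 5*H) (d(H) = (H + H)*(H + ((H**2 - 7*H) + H)) = (2*H)*(H + (H**2 - 6*H)) = (2*H)*(H**2 - 5*H) = 2*H*(H**2 - 5*H))
-G*(25 + d(-1)) = -4*(25 + 2*(-1)**2*(-5 - 1)) = -4*(25 + 2*1*(-6)) = -4*(25 - 12) = -4*13 = -1*52 = -52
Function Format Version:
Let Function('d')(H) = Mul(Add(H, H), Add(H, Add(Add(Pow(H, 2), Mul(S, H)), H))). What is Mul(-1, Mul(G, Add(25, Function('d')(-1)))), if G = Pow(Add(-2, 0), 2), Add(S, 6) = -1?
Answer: -52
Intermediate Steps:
S = -7 (S = Add(-6, -1) = -7)
G = 4 (G = Pow(-2, 2) = 4)
Function('d')(H) = Mul(2, H, Add(Pow(H, 2), Mul(-5, H))) (Function('d')(H) = Mul(Add(H, H), Add(H, Add(Add(Pow(H, 2), Mul(-7, H)), H))) = Mul(Mul(2, H), Add(H, Add(Pow(H, 2), Mul(-6, H)))) = Mul(Mul(2, H), Add(Pow(H, 2), Mul(-5, H))) = Mul(2, H, Add(Pow(H, 2), Mul(-5, H))))
Mul(-1, Mul(G, Add(25, Function('d')(-1)))) = Mul(-1, Mul(4, Add(25, Mul(2, Pow(-1, 2), Add(-5, -1))))) = Mul(-1, Mul(4, Add(25, Mul(2, 1, -6)))) = Mul(-1, Mul(4, Add(25, -12))) = Mul(-1, Mul(4, 13)) = Mul(-1, 52) = -52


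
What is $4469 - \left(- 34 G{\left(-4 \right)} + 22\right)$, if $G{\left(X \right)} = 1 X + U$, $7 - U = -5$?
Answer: $4719$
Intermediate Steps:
$U = 12$ ($U = 7 - -5 = 7 + 5 = 12$)
$G{\left(X \right)} = 12 + X$ ($G{\left(X \right)} = 1 X + 12 = X + 12 = 12 + X$)
$4469 - \left(- 34 G{\left(-4 \right)} + 22\right) = 4469 - \left(- 34 \left(12 - 4\right) + 22\right) = 4469 - \left(\left(-34\right) 8 + 22\right) = 4469 - \left(-272 + 22\right) = 4469 - -250 = 4469 + 250 = 4719$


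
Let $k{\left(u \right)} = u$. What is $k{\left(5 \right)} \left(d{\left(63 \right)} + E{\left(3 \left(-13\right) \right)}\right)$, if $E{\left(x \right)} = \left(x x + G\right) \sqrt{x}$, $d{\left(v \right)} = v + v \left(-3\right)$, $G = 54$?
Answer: $-630 + 7875 i \sqrt{39} \approx -630.0 + 49179.0 i$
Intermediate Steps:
$d{\left(v \right)} = - 2 v$ ($d{\left(v \right)} = v - 3 v = - 2 v$)
$E{\left(x \right)} = \sqrt{x} \left(54 + x^{2}\right)$ ($E{\left(x \right)} = \left(x x + 54\right) \sqrt{x} = \left(x^{2} + 54\right) \sqrt{x} = \left(54 + x^{2}\right) \sqrt{x} = \sqrt{x} \left(54 + x^{2}\right)$)
$k{\left(5 \right)} \left(d{\left(63 \right)} + E{\left(3 \left(-13\right) \right)}\right) = 5 \left(\left(-2\right) 63 + \sqrt{3 \left(-13\right)} \left(54 + \left(3 \left(-13\right)\right)^{2}\right)\right) = 5 \left(-126 + \sqrt{-39} \left(54 + \left(-39\right)^{2}\right)\right) = 5 \left(-126 + i \sqrt{39} \left(54 + 1521\right)\right) = 5 \left(-126 + i \sqrt{39} \cdot 1575\right) = 5 \left(-126 + 1575 i \sqrt{39}\right) = -630 + 7875 i \sqrt{39}$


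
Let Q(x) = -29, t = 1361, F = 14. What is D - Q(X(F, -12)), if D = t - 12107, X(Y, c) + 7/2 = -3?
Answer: -10717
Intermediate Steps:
X(Y, c) = -13/2 (X(Y, c) = -7/2 - 3 = -13/2)
D = -10746 (D = 1361 - 12107 = -10746)
D - Q(X(F, -12)) = -10746 - 1*(-29) = -10746 + 29 = -10717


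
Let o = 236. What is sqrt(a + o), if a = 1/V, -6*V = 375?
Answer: 7*sqrt(3010)/25 ≈ 15.362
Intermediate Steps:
V = -125/2 (V = -1/6*375 = -125/2 ≈ -62.500)
a = -2/125 (a = 1/(-125/2) = -2/125 ≈ -0.016000)
sqrt(a + o) = sqrt(-2/125 + 236) = sqrt(29498/125) = 7*sqrt(3010)/25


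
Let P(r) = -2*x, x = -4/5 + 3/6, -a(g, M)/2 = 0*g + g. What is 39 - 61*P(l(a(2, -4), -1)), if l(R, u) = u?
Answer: 12/5 ≈ 2.4000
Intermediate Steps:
a(g, M) = -2*g (a(g, M) = -2*(0*g + g) = -2*(0 + g) = -2*g)
x = -3/10 (x = -4*⅕ + 3*(⅙) = -⅘ + ½ = -3/10 ≈ -0.30000)
P(r) = ⅗ (P(r) = -2*(-3/10) = ⅗)
39 - 61*P(l(a(2, -4), -1)) = 39 - 61*⅗ = 39 - 183/5 = 12/5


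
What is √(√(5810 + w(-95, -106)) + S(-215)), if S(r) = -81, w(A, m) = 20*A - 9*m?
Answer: √(-81 + 16*√19) ≈ 3.3552*I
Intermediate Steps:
w(A, m) = -9*m + 20*A
√(√(5810 + w(-95, -106)) + S(-215)) = √(√(5810 + (-9*(-106) + 20*(-95))) - 81) = √(√(5810 + (954 - 1900)) - 81) = √(√(5810 - 946) - 81) = √(√4864 - 81) = √(16*√19 - 81) = √(-81 + 16*√19)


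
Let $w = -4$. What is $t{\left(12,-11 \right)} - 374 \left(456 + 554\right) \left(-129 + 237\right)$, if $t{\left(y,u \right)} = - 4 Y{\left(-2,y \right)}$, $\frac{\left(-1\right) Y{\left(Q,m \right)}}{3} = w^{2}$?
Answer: $-40795728$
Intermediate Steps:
$Y{\left(Q,m \right)} = -48$ ($Y{\left(Q,m \right)} = - 3 \left(-4\right)^{2} = \left(-3\right) 16 = -48$)
$t{\left(y,u \right)} = 192$ ($t{\left(y,u \right)} = \left(-4\right) \left(-48\right) = 192$)
$t{\left(12,-11 \right)} - 374 \left(456 + 554\right) \left(-129 + 237\right) = 192 - 374 \left(456 + 554\right) \left(-129 + 237\right) = 192 - 374 \cdot 1010 \cdot 108 = 192 - 40795920 = -40795728$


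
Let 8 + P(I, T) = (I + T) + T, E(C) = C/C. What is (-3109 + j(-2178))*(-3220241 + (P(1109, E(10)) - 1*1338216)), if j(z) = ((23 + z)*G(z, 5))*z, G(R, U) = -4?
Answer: 85575573457026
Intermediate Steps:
E(C) = 1
P(I, T) = -8 + I + 2*T (P(I, T) = -8 + ((I + T) + T) = -8 + (I + 2*T) = -8 + I + 2*T)
j(z) = z*(-92 - 4*z) (j(z) = ((23 + z)*(-4))*z = (-92 - 4*z)*z = z*(-92 - 4*z))
(-3109 + j(-2178))*(-3220241 + (P(1109, E(10)) - 1*1338216)) = (-3109 - 4*(-2178)*(23 - 2178))*(-3220241 + ((-8 + 1109 + 2*1) - 1*1338216)) = (-3109 - 4*(-2178)*(-2155))*(-3220241 + ((-8 + 1109 + 2) - 1338216)) = (-3109 - 18774360)*(-3220241 + (1103 - 1338216)) = -18777469*(-3220241 - 1337113) = -18777469*(-4557354) = 85575573457026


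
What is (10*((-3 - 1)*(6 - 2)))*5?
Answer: -800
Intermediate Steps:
(10*((-3 - 1)*(6 - 2)))*5 = (10*(-4*4))*5 = (10*(-16))*5 = -160*5 = -800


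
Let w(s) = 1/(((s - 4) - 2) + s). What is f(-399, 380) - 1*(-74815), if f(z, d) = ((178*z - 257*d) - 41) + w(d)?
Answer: -70806631/754 ≈ -93908.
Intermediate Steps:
w(s) = 1/(-6 + 2*s) (w(s) = 1/(((-4 + s) - 2) + s) = 1/((-6 + s) + s) = 1/(-6 + 2*s))
f(z, d) = -41 + 1/(2*(-3 + d)) - 257*d + 178*z (f(z, d) = ((178*z - 257*d) - 41) + 1/(2*(-3 + d)) = ((-257*d + 178*z) - 41) + 1/(2*(-3 + d)) = (-41 - 257*d + 178*z) + 1/(2*(-3 + d)) = -41 + 1/(2*(-3 + d)) - 257*d + 178*z)
f(-399, 380) - 1*(-74815) = (1/2 + (-3 + 380)*(-41 - 257*380 + 178*(-399)))/(-3 + 380) - 1*(-74815) = (1/2 + 377*(-41 - 97660 - 71022))/377 + 74815 = (1/2 + 377*(-168723))/377 + 74815 = (1/2 - 63608571)/377 + 74815 = (1/377)*(-127217141/2) + 74815 = -127217141/754 + 74815 = -70806631/754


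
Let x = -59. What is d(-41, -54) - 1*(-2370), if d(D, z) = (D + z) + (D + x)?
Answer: 2175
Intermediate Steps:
d(D, z) = -59 + z + 2*D (d(D, z) = (D + z) + (D - 59) = (D + z) + (-59 + D) = -59 + z + 2*D)
d(-41, -54) - 1*(-2370) = (-59 - 54 + 2*(-41)) - 1*(-2370) = (-59 - 54 - 82) + 2370 = -195 + 2370 = 2175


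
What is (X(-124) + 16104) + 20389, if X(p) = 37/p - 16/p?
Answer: 4525111/124 ≈ 36493.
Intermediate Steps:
X(p) = 21/p
(X(-124) + 16104) + 20389 = (21/(-124) + 16104) + 20389 = (21*(-1/124) + 16104) + 20389 = (-21/124 + 16104) + 20389 = 1996875/124 + 20389 = 4525111/124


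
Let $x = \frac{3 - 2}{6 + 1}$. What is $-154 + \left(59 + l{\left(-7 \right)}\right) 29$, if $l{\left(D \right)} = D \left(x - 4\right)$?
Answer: $2340$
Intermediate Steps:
$x = \frac{1}{7}$ ($x = 1 \cdot \frac{1}{7} = \frac{1}{7} \approx 0.14286$)
$l{\left(D \right)} = - \frac{27 D}{7}$ ($l{\left(D \right)} = D \left(\frac{1}{7} - 4\right) = D \left(- \frac{27}{7}\right) = - \frac{27 D}{7}$)
$-154 + \left(59 + l{\left(-7 \right)}\right) 29 = -154 + \left(59 - -27\right) 29 = -154 + \left(59 + 27\right) 29 = -154 + 86 \cdot 29 = -154 + 2494 = 2340$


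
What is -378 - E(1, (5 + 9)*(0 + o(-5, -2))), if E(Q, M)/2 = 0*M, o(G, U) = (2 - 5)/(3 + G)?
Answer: -378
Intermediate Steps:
o(G, U) = -3/(3 + G)
E(Q, M) = 0 (E(Q, M) = 2*(0*M) = 2*0 = 0)
-378 - E(1, (5 + 9)*(0 + o(-5, -2))) = -378 - 1*0 = -378 + 0 = -378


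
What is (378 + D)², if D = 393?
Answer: 594441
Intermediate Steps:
(378 + D)² = (378 + 393)² = 771² = 594441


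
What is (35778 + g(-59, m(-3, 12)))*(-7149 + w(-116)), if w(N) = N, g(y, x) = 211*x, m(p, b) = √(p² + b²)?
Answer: -259927170 - 4598745*√17 ≈ -2.7889e+8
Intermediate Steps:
m(p, b) = √(b² + p²)
(35778 + g(-59, m(-3, 12)))*(-7149 + w(-116)) = (35778 + 211*√(12² + (-3)²))*(-7149 - 116) = (35778 + 211*√(144 + 9))*(-7265) = (35778 + 211*√153)*(-7265) = (35778 + 211*(3*√17))*(-7265) = (35778 + 633*√17)*(-7265) = -259927170 - 4598745*√17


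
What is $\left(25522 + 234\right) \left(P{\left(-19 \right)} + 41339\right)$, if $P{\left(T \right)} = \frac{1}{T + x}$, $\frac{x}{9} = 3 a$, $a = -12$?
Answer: $\frac{365201432656}{343} \approx 1.0647 \cdot 10^{9}$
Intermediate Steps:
$x = -324$ ($x = 9 \cdot 3 \left(-12\right) = 9 \left(-36\right) = -324$)
$P{\left(T \right)} = \frac{1}{-324 + T}$ ($P{\left(T \right)} = \frac{1}{T - 324} = \frac{1}{-324 + T}$)
$\left(25522 + 234\right) \left(P{\left(-19 \right)} + 41339\right) = \left(25522 + 234\right) \left(\frac{1}{-324 - 19} + 41339\right) = 25756 \left(\frac{1}{-343} + 41339\right) = 25756 \left(- \frac{1}{343} + 41339\right) = 25756 \cdot \frac{14179276}{343} = \frac{365201432656}{343}$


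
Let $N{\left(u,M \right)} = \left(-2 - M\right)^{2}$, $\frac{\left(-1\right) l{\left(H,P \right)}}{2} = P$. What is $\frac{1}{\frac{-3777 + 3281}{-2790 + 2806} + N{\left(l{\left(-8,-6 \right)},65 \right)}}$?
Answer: $\frac{1}{4458} \approx 0.00022432$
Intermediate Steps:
$l{\left(H,P \right)} = - 2 P$
$\frac{1}{\frac{-3777 + 3281}{-2790 + 2806} + N{\left(l{\left(-8,-6 \right)},65 \right)}} = \frac{1}{\frac{-3777 + 3281}{-2790 + 2806} + \left(2 + 65\right)^{2}} = \frac{1}{- \frac{496}{16} + 67^{2}} = \frac{1}{\left(-496\right) \frac{1}{16} + 4489} = \frac{1}{-31 + 4489} = \frac{1}{4458}$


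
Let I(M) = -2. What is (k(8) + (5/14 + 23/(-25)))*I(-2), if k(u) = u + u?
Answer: -5403/175 ≈ -30.874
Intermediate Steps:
k(u) = 2*u
(k(8) + (5/14 + 23/(-25)))*I(-2) = (2*8 + (5/14 + 23/(-25)))*(-2) = (16 + (5*(1/14) + 23*(-1/25)))*(-2) = (16 + (5/14 - 23/25))*(-2) = (16 - 197/350)*(-2) = (5403/350)*(-2) = -5403/175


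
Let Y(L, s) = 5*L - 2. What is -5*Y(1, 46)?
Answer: -15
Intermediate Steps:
Y(L, s) = -2 + 5*L
-5*Y(1, 46) = -5*(-2 + 5*1) = -5*(-2 + 5) = -5*3 = -15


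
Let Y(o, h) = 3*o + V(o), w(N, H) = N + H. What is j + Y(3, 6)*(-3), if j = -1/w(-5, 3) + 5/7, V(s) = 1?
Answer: -403/14 ≈ -28.786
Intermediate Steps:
w(N, H) = H + N
j = 17/14 (j = -1/(3 - 5) + 5/7 = -1/(-2) + 5*(1/7) = -1*(-1/2) + 5/7 = 1/2 + 5/7 = 17/14 ≈ 1.2143)
Y(o, h) = 1 + 3*o (Y(o, h) = 3*o + 1 = 1 + 3*o)
j + Y(3, 6)*(-3) = 17/14 + (1 + 3*3)*(-3) = 17/14 + (1 + 9)*(-3) = 17/14 + 10*(-3) = 17/14 - 30 = -403/14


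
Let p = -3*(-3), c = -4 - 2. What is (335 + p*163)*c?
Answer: -10812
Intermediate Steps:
c = -6
p = 9
(335 + p*163)*c = (335 + 9*163)*(-6) = (335 + 1467)*(-6) = 1802*(-6) = -10812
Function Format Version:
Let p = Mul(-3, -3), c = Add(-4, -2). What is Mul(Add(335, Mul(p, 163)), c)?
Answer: -10812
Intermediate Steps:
c = -6
p = 9
Mul(Add(335, Mul(p, 163)), c) = Mul(Add(335, Mul(9, 163)), -6) = Mul(Add(335, 1467), -6) = Mul(1802, -6) = -10812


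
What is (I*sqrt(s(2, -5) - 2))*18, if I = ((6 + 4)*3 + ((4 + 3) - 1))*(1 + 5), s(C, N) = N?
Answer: 3888*I*sqrt(7) ≈ 10287.0*I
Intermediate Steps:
I = 216 (I = (10*3 + (7 - 1))*6 = (30 + 6)*6 = 36*6 = 216)
(I*sqrt(s(2, -5) - 2))*18 = (216*sqrt(-5 - 2))*18 = (216*sqrt(-7))*18 = (216*(I*sqrt(7)))*18 = (216*I*sqrt(7))*18 = 3888*I*sqrt(7)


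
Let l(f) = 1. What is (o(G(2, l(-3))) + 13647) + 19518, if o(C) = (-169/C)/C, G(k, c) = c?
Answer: 32996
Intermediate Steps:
o(C) = -169/C²
(o(G(2, l(-3))) + 13647) + 19518 = (-169/1² + 13647) + 19518 = (-169*1 + 13647) + 19518 = (-169 + 13647) + 19518 = 13478 + 19518 = 32996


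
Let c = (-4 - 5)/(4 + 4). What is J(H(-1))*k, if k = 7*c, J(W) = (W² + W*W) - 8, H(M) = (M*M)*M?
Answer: 189/4 ≈ 47.250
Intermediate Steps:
H(M) = M³ (H(M) = M²*M = M³)
J(W) = -8 + 2*W² (J(W) = (W² + W²) - 8 = 2*W² - 8 = -8 + 2*W²)
c = -9/8 ≈ -1.1250
k = -63/8 (k = 7*(-9/8) = -63/8 ≈ -7.8750)
J(H(-1))*k = (-8 + 2*((-1)³)²)*(-63/8) = (-8 + 2*(-1)²)*(-63/8) = (-8 + 2*1)*(-63/8) = (-8 + 2)*(-63/8) = -6*(-63/8) = 189/4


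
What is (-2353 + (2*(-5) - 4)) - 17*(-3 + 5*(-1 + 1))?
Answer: -2316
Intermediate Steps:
(-2353 + (2*(-5) - 4)) - 17*(-3 + 5*(-1 + 1)) = (-2353 + (-10 - 4)) - 17*(-3 + 5*0) = (-2353 - 14) - 17*(-3 + 0) = -2367 - 17*(-3) = -2367 + 51 = -2316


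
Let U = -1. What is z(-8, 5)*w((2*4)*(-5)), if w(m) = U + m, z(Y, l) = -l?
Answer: 205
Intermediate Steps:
w(m) = -1 + m
z(-8, 5)*w((2*4)*(-5)) = (-1*5)*(-1 + (2*4)*(-5)) = -5*(-1 + 8*(-5)) = -5*(-1 - 40) = -5*(-41) = 205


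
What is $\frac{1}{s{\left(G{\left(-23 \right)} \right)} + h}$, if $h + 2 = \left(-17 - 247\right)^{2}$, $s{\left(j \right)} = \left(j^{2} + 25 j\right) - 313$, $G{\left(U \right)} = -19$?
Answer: $\frac{1}{69267} \approx 1.4437 \cdot 10^{-5}$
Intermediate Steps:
$s{\left(j \right)} = -313 + j^{2} + 25 j$
$h = 69694$ ($h = -2 + \left(-17 - 247\right)^{2} = -2 + \left(-264\right)^{2} = -2 + 69696 = 69694$)
$\frac{1}{s{\left(G{\left(-23 \right)} \right)} + h} = \frac{1}{\left(-313 + \left(-19\right)^{2} + 25 \left(-19\right)\right) + 69694} = \frac{1}{\left(-313 + 361 - 475\right) + 69694} = \frac{1}{-427 + 69694} = \frac{1}{69267}$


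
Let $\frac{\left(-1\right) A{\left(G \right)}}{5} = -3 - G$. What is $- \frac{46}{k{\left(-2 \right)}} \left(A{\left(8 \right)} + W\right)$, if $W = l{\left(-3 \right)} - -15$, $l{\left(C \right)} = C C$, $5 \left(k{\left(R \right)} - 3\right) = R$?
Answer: $- \frac{18170}{13} \approx -1397.7$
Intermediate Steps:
$k{\left(R \right)} = 3 + \frac{R}{5}$
$A{\left(G \right)} = 15 + 5 G$ ($A{\left(G \right)} = - 5 \left(-3 - G\right) = 15 + 5 G$)
$l{\left(C \right)} = C^{2}$
$W = 24$ ($W = \left(-3\right)^{2} - -15 = 9 + 15 = 24$)
$- \frac{46}{k{\left(-2 \right)}} \left(A{\left(8 \right)} + W\right) = - \frac{46}{3 + \frac{1}{5} \left(-2\right)} \left(\left(15 + 5 \cdot 8\right) + 24\right) = - \frac{46}{3 - \frac{2}{5}} \left(\left(15 + 40\right) + 24\right) = - \frac{46}{\frac{13}{5}} \left(55 + 24\right) = \left(-46\right) \frac{5}{13} \cdot 79 = \left(- \frac{230}{13}\right) 79 = - \frac{18170}{13}$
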